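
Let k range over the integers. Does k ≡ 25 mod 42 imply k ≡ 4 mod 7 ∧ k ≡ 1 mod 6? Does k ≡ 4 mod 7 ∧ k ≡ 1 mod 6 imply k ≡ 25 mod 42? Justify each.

Both implications hold.

(⟹) Suppose k ≡ 25 (mod 42); write k = 42j + 25. Since 7 ∣ 42, reducing mod 7 gives k ≡ 25 ≡ 4 (mod 7); since 6 ∣ 42, reducing mod 6 gives k ≡ 25 ≡ 1 (mod 6).

(⟸) Conversely, if k ≡ 4 (mod 7) and k ≡ 1 (mod 6), then by the Chinese remainder theorem k ≡ 25 (mod 42). This is exactly k ≡ 25 (mod 42).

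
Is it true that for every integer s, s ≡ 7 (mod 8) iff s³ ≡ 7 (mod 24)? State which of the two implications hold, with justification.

(⇒) fails; (⇐) holds.

Forward direction. This fails: take s = 15. Then 15 ≡ 7 (mod 8), but 15³ = 3375 ≡ 15 (mod 24), not 7.

Converse. The residues r modulo 24 with r³ ≡ 7 (mod 24) are exactly {7}, and each is ≡ 7 (mod 8).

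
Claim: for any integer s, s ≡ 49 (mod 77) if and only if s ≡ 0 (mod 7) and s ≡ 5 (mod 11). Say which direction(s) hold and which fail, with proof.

Equivalent; both directions hold.

[⇐] If s ≡ 0 (mod 7) and s ≡ 5 (mod 11), then by the Chinese remainder theorem s ≡ 49 (mod 77). This is exactly s ≡ 49 (mod 77).

[⇒] Suppose s ≡ 49 (mod 77); write s = 77j + 49. Since 7 ∣ 77, reducing mod 7 gives s ≡ 49 ≡ 0 (mod 7); since 11 ∣ 77, reducing mod 11 gives s ≡ 49 ≡ 5 (mod 11).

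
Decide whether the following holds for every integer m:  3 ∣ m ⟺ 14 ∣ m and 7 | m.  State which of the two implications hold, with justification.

Neither implication holds.

(⇒) This fails: take m = 3. Certainly 3 ∣ 3, but 14 ∤ 3.

(⇐) This fails: take m = 14. Both 14 ∣ 14 and 7 ∣ 14, yet 14 is not a multiple of 3 (since 14 = 4·3 + 2), so 3 ∤ 14.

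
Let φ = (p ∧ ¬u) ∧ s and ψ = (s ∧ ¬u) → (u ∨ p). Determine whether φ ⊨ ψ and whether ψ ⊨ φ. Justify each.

Forward direction. Assume the antecedent. If p is true, (s ∧ ¬u) → (u ∨ p) reduces to true regardless of the other variables. If p is false, the antecedent cannot hold. Either way (s ∧ ¬u) → (u ∨ p) holds.

Converse. This fails. Under p = F, s = F, u = F, the left side is false but the right side is true.

Only the forward implication holds.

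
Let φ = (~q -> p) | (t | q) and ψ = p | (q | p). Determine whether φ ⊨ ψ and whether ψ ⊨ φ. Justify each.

(⟸) Assume the antecedent. If p is true, (~q -> p) | (t | q) reduces to true regardless of the other variables. If p is false, the antecedent forces (p = F, t = F, q = T) or (p = F, t = T, q = T), and (~q -> p) | (t | q) holds there. Either way (~q -> p) | (t | q) holds.

(⟹) This fails. Under p = F, t = T, q = F, the left side is true but the right side is false.

The forward direction fails; the converse holds.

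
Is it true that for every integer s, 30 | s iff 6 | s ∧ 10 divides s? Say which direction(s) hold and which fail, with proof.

Both implications hold.

(⇒) If 30 ∣ s, write s = 30q. Since 30 = 5·6, s = 6·(5q), so 6 ∣ s; and since 30 = 3·10, s = 10·(3q), so 10 ∣ s.

(⇐) Suppose 6 ∣ s and 10 ∣ s. Any common multiple of 6 and 10 is a multiple of their lcm; here lcm(6, 10) = 6·10/gcd(6, 10) = 60/2 = 30, so 30 ∣ s.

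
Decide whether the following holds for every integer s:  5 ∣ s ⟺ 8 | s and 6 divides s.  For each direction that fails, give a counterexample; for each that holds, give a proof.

(⟹) This fails: take s = 5. Certainly 5 ∣ 5, but 8 ∤ 5.

(⟸) This fails: take s = 24. Both 8 ∣ 24 and 6 ∣ 24, yet 24 is not a multiple of 5 (since 24 = 4·5 + 4), so 5 ∤ 24.

Neither direction holds.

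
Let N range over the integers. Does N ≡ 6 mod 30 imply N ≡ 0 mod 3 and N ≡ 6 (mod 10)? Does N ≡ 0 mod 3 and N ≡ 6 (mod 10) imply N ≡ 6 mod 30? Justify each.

(⇒) Suppose N ≡ 6 (mod 30); write N = 30j + 6. Since 3 ∣ 30, reducing mod 3 gives N ≡ 6 ≡ 0 (mod 3); since 10 ∣ 30, reducing mod 10 gives N ≡ 6 (mod 10).

(⇐) Conversely, if N ≡ 0 (mod 3) and N ≡ 6 (mod 10), then by the Chinese remainder theorem N ≡ 6 (mod 30). This is exactly N ≡ 6 (mod 30).

Equivalent; both directions hold.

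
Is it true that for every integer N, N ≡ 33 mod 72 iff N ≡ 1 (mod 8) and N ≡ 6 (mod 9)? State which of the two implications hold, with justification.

(⟹) Suppose N ≡ 33 (mod 72); write N = 72j + 33. Since 8 ∣ 72, reducing mod 8 gives N ≡ 33 ≡ 1 (mod 8); since 9 ∣ 72, reducing mod 9 gives N ≡ 33 ≡ 6 (mod 9).

(⟸) Conversely, if N ≡ 1 (mod 8) and N ≡ 6 (mod 9), then by the Chinese remainder theorem N ≡ 33 (mod 72). This is exactly N ≡ 33 (mod 72).

Both implications hold.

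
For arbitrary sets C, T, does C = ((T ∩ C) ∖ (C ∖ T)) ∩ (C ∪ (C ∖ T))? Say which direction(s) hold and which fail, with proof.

(⊇) Let x ∈ ((T ∩ C) ∖ (C ∖ T)) ∩ (C ∪ (C ∖ T)). Then x ∈ C ∩ T, from which x ∈ C.

(⊆) This inclusion fails. Take C = {1}, T = ∅; then 1 ∈ C but 1 ∉ ((T ∩ C) ∖ (C ∖ T)) ∩ (C ∪ (C ∖ T)).

Only the reverse inclusion holds.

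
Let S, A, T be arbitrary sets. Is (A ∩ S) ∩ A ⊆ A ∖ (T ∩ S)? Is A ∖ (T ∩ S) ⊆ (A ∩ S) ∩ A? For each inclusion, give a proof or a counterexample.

(⊆) This inclusion fails. Take S = {1}, A = {1}, T = {1}; then 1 ∈ (A ∩ S) ∩ A but 1 ∉ A ∖ (T ∩ S).

(⊇) This inclusion fails. Take S = ∅, A = {1}, T = ∅; then 1 ∈ A ∖ (T ∩ S) but 1 ∉ (A ∩ S) ∩ A.

Both inclusions fail.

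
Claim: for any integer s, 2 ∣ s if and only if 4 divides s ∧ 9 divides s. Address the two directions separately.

Only the converse holds.

[⇐] Suppose 4 ∣ s and 9 ∣ s. Any common multiple of 4 and 9 is a multiple of their lcm; here gcd(4, 9) = 1, so lcm(4, 9) = 4·9 = 36, so 36 ∣ s. Since 2 ∣ 36, it follows that 2 ∣ s.

[⇒] This fails: take s = 2. Certainly 2 ∣ 2, but 4 ∤ 2.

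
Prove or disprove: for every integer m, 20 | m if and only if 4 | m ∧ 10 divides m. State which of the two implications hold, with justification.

Both directions hold; the statement is true.

(⇒) If 20 ∣ m, write m = 20q. Since 20 = 5·4, m = 4·(5q), so 4 ∣ m; and since 20 = 2·10, m = 10·(2q), so 10 ∣ m.

(⇐) Suppose 4 ∣ m and 10 ∣ m. Any common multiple of 4 and 10 is a multiple of their lcm; here lcm(4, 10) = 4·10/gcd(4, 10) = 40/2 = 20, so 20 ∣ m.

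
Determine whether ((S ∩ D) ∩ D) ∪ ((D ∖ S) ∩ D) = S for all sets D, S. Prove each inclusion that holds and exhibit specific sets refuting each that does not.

(⊆) fails and (⊇) fails.

(⊆) This inclusion fails. Take D = {1}, S = ∅; then 1 ∈ ((S ∩ D) ∩ D) ∪ ((D ∖ S) ∩ D) but 1 ∉ S.

(⊇) This inclusion fails. Take D = ∅, S = {1}; then 1 ∈ S but 1 ∉ ((S ∩ D) ∩ D) ∪ ((D ∖ S) ∩ D).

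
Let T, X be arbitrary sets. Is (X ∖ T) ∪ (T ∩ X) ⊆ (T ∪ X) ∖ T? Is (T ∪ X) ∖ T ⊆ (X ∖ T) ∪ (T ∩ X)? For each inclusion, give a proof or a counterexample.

Forward inclusion. This inclusion fails. Take T = {1}, X = {1}; then 1 ∈ (X ∖ T) ∪ (T ∩ X) but 1 ∉ (T ∪ X) ∖ T.

Reverse inclusion. Let x ∈ (T ∪ X) ∖ T. Then x ∈ X and x ∉ T, from which x ∈ (X ∖ T) ∪ (T ∩ X).

The sets are not equal: only the reverse inclusion holds.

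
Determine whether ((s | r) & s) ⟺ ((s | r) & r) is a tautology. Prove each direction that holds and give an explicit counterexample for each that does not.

Neither direction holds.

(→) This fails. Under r = F, s = T, the left side is true but the right side is false.

(←) This fails. Under r = T, s = F, the left side is false but the right side is true.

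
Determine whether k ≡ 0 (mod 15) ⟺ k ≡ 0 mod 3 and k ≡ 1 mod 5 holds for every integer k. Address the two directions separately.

(⇒) This fails: k = 0 gives 0 ≡ 0 (mod 15) but 0 ≡ 0 (mod 5), so the conjunction on the right does not hold.

(⇐) This fails: k = 6 satisfies both congruences on the right (6 ≡ 0 mod 3 and 6 ≡ 1 mod 5) yet 6 ≡ 6 (mod 15), not 0.

Both directions fail.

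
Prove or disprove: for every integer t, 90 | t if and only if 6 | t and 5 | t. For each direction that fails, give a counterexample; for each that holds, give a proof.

Only the forward direction holds.

[⇐] This fails: take t = 30. Both 6 ∣ 30 and 5 ∣ 30, yet 30 is not a multiple of 90 (since 30 = 0·90 + 30), so 90 ∤ 30.

[⇒] If 90 ∣ t, write t = 90q. Since 90 = 15·6, t = 6·(15q), so 6 ∣ t; and since 90 = 18·5, t = 5·(18q), so 5 ∣ t.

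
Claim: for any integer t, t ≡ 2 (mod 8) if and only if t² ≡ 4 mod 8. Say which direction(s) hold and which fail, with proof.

(→) Suppose t ≡ 2 (mod 8). Write t = 8j + 2. Then (8j + 2)² = 64j² + 32j + 4 = 8(8j² + 4j) + 4, so t² ≡ 4 (mod 8).

(←) This fails: take t = 6. Then 6² = 36 ≡ 4 (mod 8), yet 6 ≡ 6 (mod 8), not 2.

Not equivalent: only (⇒) holds.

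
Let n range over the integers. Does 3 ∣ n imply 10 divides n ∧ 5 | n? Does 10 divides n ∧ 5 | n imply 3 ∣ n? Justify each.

(→) This fails: take n = 3. Certainly 3 ∣ 3, but 10 ∤ 3.

(←) This fails: take n = 10. Both 10 ∣ 10 and 5 ∣ 10, yet 10 is not a multiple of 3 (since 10 = 3·3 + 1), so 3 ∤ 10.

Both directions fail.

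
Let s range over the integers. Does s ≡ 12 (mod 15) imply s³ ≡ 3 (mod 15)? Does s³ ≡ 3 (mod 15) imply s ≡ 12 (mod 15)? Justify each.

The biconditional holds.

[⇐] Suppose s³ ≡ 3 (mod 15). The only residue r in {0, …, 14} with r³ ≡ 3 (mod 15) is r = 12, so s ≡ 12 (mod 15).

[⇒] Suppose s ≡ 12 (mod 15). Write s = 15j + 12. Then (15j + 12)³ = 3375j³ + 8100j² + 6480j + 1728 = 15(225j³ + 540j² + 432j + 115) + 3, so s³ ≡ 3 (mod 15).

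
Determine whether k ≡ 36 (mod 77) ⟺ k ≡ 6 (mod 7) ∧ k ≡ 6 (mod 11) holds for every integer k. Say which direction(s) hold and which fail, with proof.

[⇒] This fails: k = 36 gives 36 ≡ 36 (mod 77) but 36 ≡ 1 (mod 7), so the conjunction on the right does not hold.

[⇐] This fails: k = 6 satisfies both congruences on the right (6 ≡ 6 mod 7 and 6 ≡ 6 mod 11) yet 6 ≡ 6 (mod 77), not 36.

Both directions fail.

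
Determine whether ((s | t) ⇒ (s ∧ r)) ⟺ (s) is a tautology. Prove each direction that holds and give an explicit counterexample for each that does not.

Neither implication holds.

(⟹) This fails. Under s = F, t = F, r = F, the left side is true but the right side is false.

(⟸) This fails. Under s = T, t = F, r = F, the left side is false but the right side is true.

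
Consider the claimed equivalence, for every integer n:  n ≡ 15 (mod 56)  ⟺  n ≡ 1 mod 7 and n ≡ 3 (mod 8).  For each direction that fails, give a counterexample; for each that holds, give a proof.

(⇒) This fails: n = 15 gives 15 ≡ 15 (mod 56) but 15 ≡ 7 (mod 8), so the conjunction on the right does not hold.

(⇐) This fails: n = 43 satisfies both congruences on the right (43 ≡ 1 mod 7 and 43 ≡ 3 mod 8) yet 43 ≡ 43 (mod 56), not 15.

Both directions fail.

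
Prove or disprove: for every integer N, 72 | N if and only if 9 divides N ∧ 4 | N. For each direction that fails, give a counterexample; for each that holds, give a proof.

(⇒) holds; (⇐) fails.

Converse. This fails: take N = 36. Both 9 ∣ 36 and 4 ∣ 36, yet 36 is not a multiple of 72 (since 36 = 0·72 + 36), so 72 ∤ 36.

Forward direction. If 72 ∣ N, write N = 72q. Since 72 = 8·9, N = 9·(8q), so 9 ∣ N; and since 72 = 18·4, N = 4·(18q), so 4 ∣ N.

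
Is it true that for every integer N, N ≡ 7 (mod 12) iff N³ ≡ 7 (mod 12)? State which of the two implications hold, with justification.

Forward direction. Suppose N ≡ 7 (mod 12). Write N = 12j + 7. Then (12j + 7)³ = 1728j³ + 3024j² + 1764j + 343 = 12(144j³ + 252j² + 147j + 28) + 7, so N³ ≡ 7 (mod 12).

Converse. Suppose N³ ≡ 7 (mod 12). The only residue r in {0, …, 11} with r³ ≡ 7 (mod 12) is r = 7, so N ≡ 7 (mod 12).

Both directions hold.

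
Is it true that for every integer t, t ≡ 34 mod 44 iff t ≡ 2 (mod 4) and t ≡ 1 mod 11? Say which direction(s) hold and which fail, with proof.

Both implications hold.

[⇒] Suppose t ≡ 34 (mod 44); write t = 44j + 34. Since 4 ∣ 44, reducing mod 4 gives t ≡ 34 ≡ 2 (mod 4); since 11 ∣ 44, reducing mod 11 gives t ≡ 34 ≡ 1 (mod 11).

[⇐] Conversely, if t ≡ 2 (mod 4) and t ≡ 1 (mod 11), then by the Chinese remainder theorem t ≡ 34 (mod 44). This is exactly t ≡ 34 (mod 44).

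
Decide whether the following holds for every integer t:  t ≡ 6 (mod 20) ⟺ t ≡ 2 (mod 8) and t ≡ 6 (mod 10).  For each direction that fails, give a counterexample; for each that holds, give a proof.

(→) This fails: t = 6 gives 6 ≡ 6 (mod 20) but 6 ≡ 6 (mod 8), so the conjunction on the right does not hold.

(←) Conversely, if t ≡ 2 (mod 8) and t ≡ 6 (mod 10), then by the Chinese remainder theorem t ≡ 26 (mod 40). Since 26 ≡ 6 (mod 20) and 20 ∣ 40, we get t ≡ 6 (mod 20).

Only the converse holds.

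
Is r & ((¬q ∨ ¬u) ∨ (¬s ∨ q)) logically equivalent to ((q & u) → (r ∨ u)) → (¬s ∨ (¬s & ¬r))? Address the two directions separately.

Both directions fail.

[⇒] This fails. Under r = T, q = F, u = F, s = T, the left side is true but the right side is false.

[⇐] This fails. Under r = F, q = F, u = F, s = F, the left side is false but the right side is true.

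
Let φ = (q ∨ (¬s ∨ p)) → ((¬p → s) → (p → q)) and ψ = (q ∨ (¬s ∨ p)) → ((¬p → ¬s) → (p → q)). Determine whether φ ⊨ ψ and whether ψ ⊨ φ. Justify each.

Equivalent; both directions hold.

Forward direction. Assume the antecedent. If p is true, the antecedent forces (p = T, q = T, s = F) or (p = T, q = T, s = T), and the consequent holds there. If p is false, the consequent reduces to true regardless of the other variables. Either way the consequent holds.

Converse. Assume the antecedent. If p is true, the antecedent forces (p = T, q = T, s = F) or (p = T, q = T, s = T), and the consequent holds there. If p is false, the consequent reduces to true regardless of the other variables. Either way the consequent holds.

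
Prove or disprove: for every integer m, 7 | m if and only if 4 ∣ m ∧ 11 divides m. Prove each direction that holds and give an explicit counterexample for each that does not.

(→) This fails: take m = 7. Certainly 7 ∣ 7, but 4 ∤ 7.

(←) This fails: take m = 44. Both 4 ∣ 44 and 11 ∣ 44, yet 44 is not a multiple of 7 (since 44 = 6·7 + 2), so 7 ∤ 44.

Neither direction holds.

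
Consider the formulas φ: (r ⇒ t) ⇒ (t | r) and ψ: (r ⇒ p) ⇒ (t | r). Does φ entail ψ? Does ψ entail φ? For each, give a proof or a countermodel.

The biconditional holds.

Forward direction. Assume the antecedent. If r is true, (r ⇒ p) ⇒ (t | r) reduces to true regardless of the other variables. If r is false, the antecedent forces (r = F, t = T, p = F) or (r = F, t = T, p = T), and (r ⇒ p) ⇒ (t | r) holds there. Either way (r ⇒ p) ⇒ (t | r) holds.

Converse. Assume the antecedent. If r is true, (r ⇒ t) ⇒ (t | r) reduces to true regardless of the other variables. If r is false, the antecedent forces (r = F, t = T, p = F) or (r = F, t = T, p = T), and (r ⇒ t) ⇒ (t | r) holds there. Either way (r ⇒ t) ⇒ (t | r) holds.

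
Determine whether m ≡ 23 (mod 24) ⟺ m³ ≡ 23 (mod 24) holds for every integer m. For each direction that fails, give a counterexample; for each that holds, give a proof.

(⇐) Suppose m³ ≡ 23 (mod 24). The only residue r in {0, …, 23} with r³ ≡ 23 (mod 24) is r = 23, so m ≡ 23 (mod 24).

(⇒) Suppose m ≡ 23 (mod 24). Write m = 24j + 23. Then (24j + 23)³ = 13824j³ + 39744j² + 38088j + 12167 = 24(576j³ + 1656j² + 1587j + 506) + 23, so m³ ≡ 23 (mod 24).

Both directions hold; the statement is true.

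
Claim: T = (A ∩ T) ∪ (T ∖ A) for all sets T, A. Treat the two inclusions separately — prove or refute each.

The two sets are equal.

(⊆) Let x ∈ T. Then either x ∈ T and x ∉ A; or x ∈ T ∩ A. In each case x ∈ (A ∩ T) ∪ (T ∖ A), so T ⊆ (A ∩ T) ∪ (T ∖ A).

(⊇) Let x ∈ (A ∩ T) ∪ (T ∖ A). Then either x ∈ T and x ∉ A; or x ∈ T ∩ A. In each case x ∈ T, so (A ∩ T) ∪ (T ∖ A) ⊆ T.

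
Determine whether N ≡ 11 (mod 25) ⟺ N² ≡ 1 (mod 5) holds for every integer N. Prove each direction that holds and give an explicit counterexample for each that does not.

The forward direction holds; the converse fails.

(⇒) Suppose N ≡ 11 (mod 25). Then N² ≡ 11² = 121 (mod 25), and since 5 ∣ 25, also N² ≡ 1 (mod 5).

(⇐) This fails: take N = 1. Then 1² = 1 ≡ 1 (mod 5), yet 1 ≡ 1 (mod 25), not 11.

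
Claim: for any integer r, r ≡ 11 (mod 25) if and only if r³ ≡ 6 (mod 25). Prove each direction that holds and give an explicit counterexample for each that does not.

(→) Suppose r ≡ 11 (mod 25). Write r = 25j + 11. Then (25j + 11)³ = 15625j³ + 20625j² + 9075j + 1331 = 25(625j³ + 825j² + 363j + 53) + 6, so r³ ≡ 6 (mod 25).

(←) Conversely, suppose r³ ≡ 6 (mod 25). The only residue r in {0, …, 24} with r³ ≡ 6 (mod 25) is r = 11, so r ≡ 11 (mod 25).

Equivalent; both directions hold.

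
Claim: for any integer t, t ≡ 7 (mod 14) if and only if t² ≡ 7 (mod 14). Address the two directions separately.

The biconditional holds.

(⇒) Suppose t ≡ 7 (mod 14). Write t = 14j + 7. Then (14j + 7)² = 196j² + 196j + 49 = 14(14j² + 14j + 3) + 7, so t² ≡ 7 (mod 14).

(⇐) Conversely, suppose t² ≡ 7 (mod 14). The only residue r in {0, …, 13} with r² ≡ 7 (mod 14) is r = 7, so t ≡ 7 (mod 14).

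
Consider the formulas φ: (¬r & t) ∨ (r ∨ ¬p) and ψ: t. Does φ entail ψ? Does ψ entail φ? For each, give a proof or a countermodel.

[⇒] This fails. Under p = F, t = F, r = F, the left side is true but the right side is false.

[⇐] Assume the antecedent. If p is true, the antecedent forces (p = T, t = T, r = F) or (p = T, t = T, r = T), and (¬r & t) ∨ (r ∨ ¬p) holds there. If p is false, (¬r & t) ∨ (r ∨ ¬p) reduces to true regardless of the other variables. Either way (¬r & t) ∨ (r ∨ ¬p) holds.

Only the converse holds.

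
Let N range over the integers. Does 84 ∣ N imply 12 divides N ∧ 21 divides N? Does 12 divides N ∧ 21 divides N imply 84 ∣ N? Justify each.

(⟹) If 84 ∣ N, write N = 84q. Since 84 = 7·12, N = 12·(7q), so 12 ∣ N; and since 84 = 4·21, N = 21·(4q), so 21 ∣ N.

(⟸) Suppose 12 ∣ N and 21 ∣ N. Any common multiple of 12 and 21 is a multiple of their lcm; here lcm(12, 21) = 12·21/gcd(12, 21) = 252/3 = 84, so 84 ∣ N.

The biconditional holds.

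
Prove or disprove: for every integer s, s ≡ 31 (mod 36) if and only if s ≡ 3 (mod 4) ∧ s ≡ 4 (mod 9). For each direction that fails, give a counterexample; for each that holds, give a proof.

Forward direction. Suppose s ≡ 31 (mod 36); write s = 36j + 31. Since 4 ∣ 36, reducing mod 4 gives s ≡ 31 ≡ 3 (mod 4); since 9 ∣ 36, reducing mod 9 gives s ≡ 31 ≡ 4 (mod 9).

Converse. If s ≡ 3 (mod 4) and s ≡ 4 (mod 9), then by the Chinese remainder theorem s ≡ 31 (mod 36). This is exactly s ≡ 31 (mod 36).

Both directions hold; the statement is true.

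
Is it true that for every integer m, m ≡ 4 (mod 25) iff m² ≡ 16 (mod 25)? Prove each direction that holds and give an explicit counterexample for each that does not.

[⇐] This fails: take m = 21. Then 21² = 441 ≡ 16 (mod 25), yet 21 ≡ 21 (mod 25), not 4.

[⇒] Suppose m ≡ 4 (mod 25). Write m = 25j + 4. Then (25j + 4)² = 625j² + 200j + 16 = 25(25j² + 8j) + 16, so m² ≡ 16 (mod 25).

Only the forward implication holds.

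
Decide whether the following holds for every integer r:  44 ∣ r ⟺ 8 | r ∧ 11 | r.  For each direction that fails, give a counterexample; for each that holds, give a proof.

(⇒) This fails: take r = 44. Certainly 44 ∣ 44, but 8 ∤ 44.

(⇐) Suppose 8 ∣ r and 11 ∣ r. Any common multiple of 8 and 11 is a multiple of their lcm; here gcd(8, 11) = 1, so lcm(8, 11) = 8·11 = 88, so 88 ∣ r. Since 44 ∣ 88, it follows that 44 ∣ r.

(⇒) fails; (⇐) holds.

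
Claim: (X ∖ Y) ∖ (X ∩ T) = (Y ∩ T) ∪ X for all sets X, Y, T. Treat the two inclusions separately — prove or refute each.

(⊆) holds; (⊇) fails.

Forward inclusion. Let x ∈ (X ∖ Y) ∖ (X ∩ T). Then x ∈ X and x ∉ Y, T, from which x ∈ (Y ∩ T) ∪ X.

Reverse inclusion. This inclusion fails. Take X = {1}, Y = {1}, T = ∅; then 1 ∈ (Y ∩ T) ∪ X but 1 ∉ (X ∖ Y) ∖ (X ∩ T).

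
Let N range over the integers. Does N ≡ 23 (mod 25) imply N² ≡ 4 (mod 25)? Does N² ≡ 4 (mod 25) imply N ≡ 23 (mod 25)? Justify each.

(→) Suppose N ≡ 23 (mod 25). Write N = 25j + 23. Then (25j + 23)² = 625j² + 1150j + 529 = 25(25j² + 46j + 21) + 4, so N² ≡ 4 (mod 25).

(←) This fails: take N = 2. Then 2² = 4 ≡ 4 (mod 25), yet 2 ≡ 2 (mod 25), not 23.

Only the forward direction holds.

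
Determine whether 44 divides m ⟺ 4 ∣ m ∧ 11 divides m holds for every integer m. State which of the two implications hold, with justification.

(←) Suppose 4 ∣ m and 11 ∣ m. Any common multiple of 4 and 11 is a multiple of their lcm; here gcd(4, 11) = 1, so lcm(4, 11) = 4·11 = 44, so 44 ∣ m.

(→) If 44 ∣ m, write m = 44q. Since 44 = 11·4, m = 4·(11q), so 4 ∣ m; and since 44 = 4·11, m = 11·(4q), so 11 ∣ m.

Both directions hold; the statement is true.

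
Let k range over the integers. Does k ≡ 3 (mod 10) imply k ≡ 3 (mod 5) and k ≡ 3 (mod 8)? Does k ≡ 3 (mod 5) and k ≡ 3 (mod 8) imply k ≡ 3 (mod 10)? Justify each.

Only the converse holds.

(⇐) If k ≡ 3 (mod 5) and k ≡ 3 (mod 8), then by the Chinese remainder theorem k ≡ 3 (mod 40). Since 3 ≡ 3 (mod 10) and 10 ∣ 40, we get k ≡ 3 (mod 10).

(⇒) This fails: k = 33 gives 33 ≡ 3 (mod 10) but 33 ≡ 1 (mod 8), so the conjunction on the right does not hold.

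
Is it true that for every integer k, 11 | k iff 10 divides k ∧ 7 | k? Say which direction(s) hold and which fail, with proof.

(⇒) This fails: take k = 11. Certainly 11 ∣ 11, but 10 ∤ 11.

(⇐) This fails: take k = 70. Both 10 ∣ 70 and 7 ∣ 70, yet 70 is not a multiple of 11 (since 70 = 6·11 + 4), so 11 ∤ 70.

Neither implication holds.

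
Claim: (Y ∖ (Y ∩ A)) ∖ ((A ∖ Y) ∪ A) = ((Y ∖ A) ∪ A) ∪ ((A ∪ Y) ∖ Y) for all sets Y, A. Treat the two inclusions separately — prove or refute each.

(⊆) holds; (⊇) fails.

Forward inclusion. Let x ∈ (Y ∖ (Y ∩ A)) ∖ ((A ∖ Y) ∪ A). Then x ∈ Y and x ∉ A, from which x ∈ ((Y ∖ A) ∪ A) ∪ ((A ∪ Y) ∖ Y).

Reverse inclusion. This inclusion fails. Take Y = ∅, A = {1}; then 1 ∈ ((Y ∖ A) ∪ A) ∪ ((A ∪ Y) ∖ Y) but 1 ∉ (Y ∖ (Y ∩ A)) ∖ ((A ∖ Y) ∪ A).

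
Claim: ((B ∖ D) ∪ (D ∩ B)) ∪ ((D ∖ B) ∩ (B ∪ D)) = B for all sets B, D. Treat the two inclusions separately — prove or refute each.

Only the reverse inclusion holds.

(⟹) This inclusion fails. Take B = ∅, D = {1}; then 1 ∈ ((B ∖ D) ∪ (D ∩ B)) ∪ ((D ∖ B) ∩ (B ∪ D)) but 1 ∉ B.

(⟸) Let x ∈ B. Then either x ∈ B and x ∉ D; or x ∈ B ∩ D. In each case x ∈ ((B ∖ D) ∪ (D ∩ B)) ∪ ((D ∖ B) ∩ (B ∪ D)), so B ⊆ ((B ∖ D) ∪ (D ∩ B)) ∪ ((D ∖ B) ∩ (B ∪ D)).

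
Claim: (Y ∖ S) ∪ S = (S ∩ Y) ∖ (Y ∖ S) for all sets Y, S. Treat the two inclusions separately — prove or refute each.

Reverse inclusion. Let x ∈ (S ∩ Y) ∖ (Y ∖ S). Then x ∈ Y ∩ S, from which x ∈ (Y ∖ S) ∪ S.

Forward inclusion. This inclusion fails. Take Y = {1}, S = ∅; then 1 ∈ (Y ∖ S) ∪ S but 1 ∉ (S ∩ Y) ∖ (Y ∖ S).

The sets are not equal: only the reverse inclusion holds.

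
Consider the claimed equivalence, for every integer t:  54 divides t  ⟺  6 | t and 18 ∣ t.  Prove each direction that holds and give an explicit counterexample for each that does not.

Forward direction. If 54 ∣ t, write t = 54q. Since 54 = 9·6, t = 6·(9q), so 6 ∣ t; and since 54 = 3·18, t = 18·(3q), so 18 ∣ t.

Converse. This fails: take t = 18. Both 6 ∣ 18 and 18 ∣ 18, yet 18 is not a multiple of 54 (since 18 = 0·54 + 18), so 54 ∤ 18.

The forward direction holds; the converse fails.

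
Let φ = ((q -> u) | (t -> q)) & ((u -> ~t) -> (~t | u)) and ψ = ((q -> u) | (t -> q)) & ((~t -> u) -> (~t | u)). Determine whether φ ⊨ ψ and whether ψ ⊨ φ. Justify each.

Both directions hold.

(⟸) Assume the antecedent. If u is true, the consequent reduces to true regardless of the other variables. If u is false, the antecedent forces (u = F, t = F, q = F) or (u = F, t = F, q = T), and the consequent holds there. Either way the consequent holds.

(⟹) Assume the antecedent. If u is true, the consequent reduces to true regardless of the other variables. If u is false, the antecedent forces (u = F, t = F, q = F) or (u = F, t = F, q = T), and the consequent holds there. Either way the consequent holds.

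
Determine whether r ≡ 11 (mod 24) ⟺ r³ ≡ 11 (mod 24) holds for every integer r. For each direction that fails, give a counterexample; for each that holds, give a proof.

Equivalent; both directions hold.

(⟹) Suppose r ≡ 11 (mod 24). Write r = 24j + 11. Then (24j + 11)³ = 13824j³ + 19008j² + 8712j + 1331 = 24(576j³ + 792j² + 363j + 55) + 11, so r³ ≡ 11 (mod 24).

(⟸) Conversely, suppose r³ ≡ 11 (mod 24). The only residue r in {0, …, 23} with r³ ≡ 11 (mod 24) is r = 11, so r ≡ 11 (mod 24).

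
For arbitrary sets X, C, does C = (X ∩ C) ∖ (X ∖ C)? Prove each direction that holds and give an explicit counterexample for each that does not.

Forward inclusion. This inclusion fails. Take X = ∅, C = {1}; then 1 ∈ C but 1 ∉ (X ∩ C) ∖ (X ∖ C).

Reverse inclusion. Let x ∈ (X ∩ C) ∖ (X ∖ C). Then x ∈ X ∩ C, from which x ∈ C.

Only the reverse inclusion holds.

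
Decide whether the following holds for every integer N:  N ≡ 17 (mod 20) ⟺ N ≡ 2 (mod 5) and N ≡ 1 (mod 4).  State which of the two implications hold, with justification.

Forward direction. Suppose N ≡ 17 (mod 20); write N = 20j + 17. Since 5 ∣ 20, reducing mod 5 gives N ≡ 17 ≡ 2 (mod 5); since 4 ∣ 20, reducing mod 4 gives N ≡ 17 ≡ 1 (mod 4).

Converse. If N ≡ 2 (mod 5) and N ≡ 1 (mod 4), then by the Chinese remainder theorem N ≡ 17 (mod 20). This is exactly N ≡ 17 (mod 20).

Both directions hold.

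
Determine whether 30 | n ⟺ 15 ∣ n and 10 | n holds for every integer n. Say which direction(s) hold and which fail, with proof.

Both directions hold.

Forward direction. If 30 ∣ n, write n = 30q. Since 30 = 2·15, n = 15·(2q), so 15 ∣ n; and since 30 = 3·10, n = 10·(3q), so 10 ∣ n.

Converse. Suppose 15 ∣ n and 10 ∣ n. Any common multiple of 15 and 10 is a multiple of their lcm; here lcm(15, 10) = 15·10/gcd(15, 10) = 150/5 = 30, so 30 ∣ n.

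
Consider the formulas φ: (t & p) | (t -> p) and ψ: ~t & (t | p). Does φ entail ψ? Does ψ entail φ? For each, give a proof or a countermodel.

(⇐) Assume the antecedent. If t is true, the antecedent cannot hold. If t is false, (t & p) | (t -> p) reduces to true regardless of the other variables. Either way (t & p) | (t -> p) holds.

(⇒) This fails. Under t = F, p = F, the left side is true but the right side is false.

(⇒) fails; (⇐) holds.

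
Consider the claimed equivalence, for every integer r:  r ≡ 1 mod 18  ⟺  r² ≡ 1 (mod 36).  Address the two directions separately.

Only the forward implication holds.

[⇒] Suppose r ≡ 1 (mod 18). Working modulo 36, r ∈ {1, 19}; for each such r, r² ≡ 1 (mod 36).

[⇐] This fails: take r = 17. Then 17² = 289 ≡ 1 (mod 36), yet 17 ≡ 17 (mod 18), not 1.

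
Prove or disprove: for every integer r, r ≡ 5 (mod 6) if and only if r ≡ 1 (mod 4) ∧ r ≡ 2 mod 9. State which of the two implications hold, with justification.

Not equivalent: only (⇐) holds.

Forward direction. This fails: r = 35 gives 35 ≡ 5 (mod 6) but 35 ≡ 3 (mod 4), so the conjunction on the right does not hold.

Converse. If r ≡ 1 (mod 4) and r ≡ 2 (mod 9), then by the Chinese remainder theorem r ≡ 29 (mod 36). Since 29 ≡ 5 (mod 6) and 6 ∣ 36, we get r ≡ 5 (mod 6).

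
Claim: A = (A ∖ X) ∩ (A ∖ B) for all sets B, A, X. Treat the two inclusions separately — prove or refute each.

Only the reverse inclusion holds.

Forward inclusion. This inclusion fails. Take B = {1}, A = {1}, X = ∅; then 1 ∈ A but 1 ∉ (A ∖ X) ∩ (A ∖ B).

Reverse inclusion. Let x ∈ (A ∖ X) ∩ (A ∖ B). Then x ∈ A and x ∉ B, X, from which x ∈ A.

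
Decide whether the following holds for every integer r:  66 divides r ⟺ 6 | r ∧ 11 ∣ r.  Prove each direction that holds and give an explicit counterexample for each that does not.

[⇒] If 66 ∣ r, write r = 66q. Since 66 = 11·6, r = 6·(11q), so 6 ∣ r; and since 66 = 6·11, r = 11·(6q), so 11 ∣ r.

[⇐] Suppose 6 ∣ r and 11 ∣ r. Any common multiple of 6 and 11 is a multiple of their lcm; here gcd(6, 11) = 1, so lcm(6, 11) = 6·11 = 66, so 66 ∣ r.

Both directions hold.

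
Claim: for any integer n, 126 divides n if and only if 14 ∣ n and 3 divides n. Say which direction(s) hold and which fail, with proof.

Converse. This fails: take n = 42. Both 14 ∣ 42 and 3 ∣ 42, yet 42 is not a multiple of 126 (since 42 = 0·126 + 42), so 126 ∤ 42.

Forward direction. If 126 ∣ n, write n = 126q. Since 126 = 9·14, n = 14·(9q), so 14 ∣ n; and since 126 = 42·3, n = 3·(42q), so 3 ∣ n.

Only the forward direction holds.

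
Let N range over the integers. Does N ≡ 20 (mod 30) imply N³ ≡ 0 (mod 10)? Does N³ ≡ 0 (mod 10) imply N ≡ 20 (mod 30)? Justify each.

The forward direction holds; the converse fails.

(⇒) Suppose N ≡ 20 (mod 30). Then N³ ≡ 20³ = 8000 (mod 30), and since 10 ∣ 30, also N³ ≡ 0 (mod 10).

(⇐) This fails: take N = 0. Then 0³ = 0 ≡ 0 (mod 10), yet 0 ≡ 0 (mod 30), not 20.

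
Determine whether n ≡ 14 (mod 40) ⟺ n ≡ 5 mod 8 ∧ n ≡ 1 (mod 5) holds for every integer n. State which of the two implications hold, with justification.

Forward direction. This fails: n = 14 gives 14 ≡ 14 (mod 40) but 14 ≡ 6 (mod 8), so the conjunction on the right does not hold.

Converse. This fails: n = 21 satisfies both congruences on the right (21 ≡ 5 mod 8 and 21 ≡ 1 mod 5) yet 21 ≡ 21 (mod 40), not 14.

Both directions fail.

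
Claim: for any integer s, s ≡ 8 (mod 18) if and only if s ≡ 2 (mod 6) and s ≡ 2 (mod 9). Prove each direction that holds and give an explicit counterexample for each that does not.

(→) This fails: s = 8 gives 8 ≡ 8 (mod 18) but 8 ≡ 8 (mod 9), so the conjunction on the right does not hold.

(←) This fails: s = 2 satisfies both congruences on the right (2 ≡ 2 mod 6 and 2 ≡ 2 mod 9) yet 2 ≡ 2 (mod 18), not 8.

Neither direction holds.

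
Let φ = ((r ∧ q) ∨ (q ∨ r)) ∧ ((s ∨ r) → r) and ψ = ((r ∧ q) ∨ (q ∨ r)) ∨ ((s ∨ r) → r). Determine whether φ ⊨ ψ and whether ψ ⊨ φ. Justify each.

(⇒) holds; (⇐) fails.

(⇒) Assume the antecedent. If q is true, the consequent reduces to true regardless of the other variables. If q is false, the antecedent forces (q = F, s = F, r = T) or (q = F, s = T, r = T), and the consequent holds there. Either way the consequent holds.

(⇐) This fails. Under q = F, s = F, r = F, the left side is false but the right side is true.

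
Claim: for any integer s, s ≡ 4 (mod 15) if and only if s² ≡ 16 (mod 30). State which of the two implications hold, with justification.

Neither implication holds.

(⟹) This fails: take s = 19. Then 19 ≡ 4 (mod 15), but 19² = 361 ≡ 1 (mod 30), not 16.

(⟸) This fails: take s = 14. Then 14² = 196 ≡ 16 (mod 30), yet 14 ≡ 14 (mod 15), not 4.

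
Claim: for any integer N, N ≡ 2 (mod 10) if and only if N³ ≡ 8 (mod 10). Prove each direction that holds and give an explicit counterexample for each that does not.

Equivalent; both directions hold.

(→) Suppose N ≡ 2 (mod 10). Write N = 10j + 2. Then (10j + 2)³ = 1000j³ + 600j² + 120j + 8 = 10(100j³ + 60j² + 12j) + 8, so N³ ≡ 8 (mod 10).

(←) For the converse, argue contrapositively. If N ≢ 2 (mod 10), then N is congruent to one of 0, 1, 3, 4, 5, 6, 7, 8, 9 modulo 10, and these give N³ ≡ 0, 1, 7, 4, 5, 6, 3, 2, 9 respectively — never 8.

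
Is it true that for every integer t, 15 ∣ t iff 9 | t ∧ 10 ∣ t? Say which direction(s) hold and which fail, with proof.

(⟹) This fails: take t = 15. Certainly 15 ∣ 15, but 9 ∤ 15.

(⟸) Suppose 9 ∣ t and 10 ∣ t. Any common multiple of 9 and 10 is a multiple of their lcm; here gcd(9, 10) = 1, so lcm(9, 10) = 9·10 = 90, so 90 ∣ t. Since 15 ∣ 90, it follows that 15 ∣ t.

Only the reverse direction holds.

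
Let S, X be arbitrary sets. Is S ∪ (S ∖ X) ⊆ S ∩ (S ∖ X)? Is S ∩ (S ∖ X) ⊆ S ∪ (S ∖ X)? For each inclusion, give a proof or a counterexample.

(⊆) This inclusion fails. Take S = {1}, X = {1}; then 1 ∈ S ∪ (S ∖ X) but 1 ∉ S ∩ (S ∖ X).

(⊇) Let x ∈ S ∩ (S ∖ X). Then x ∈ S and x ∉ X, from which x ∈ S ∪ (S ∖ X).

Only the reverse inclusion holds.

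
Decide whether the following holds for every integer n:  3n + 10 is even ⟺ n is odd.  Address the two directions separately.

(⟹) This fails: n = 6 gives 3n + 10 = 28, which is even, but 6 is even, not odd.

(⟸) This also fails: n = 1 is odd, but 3n + 10 = 13 is odd, not even.

(⇒) fails and (⇐) fails.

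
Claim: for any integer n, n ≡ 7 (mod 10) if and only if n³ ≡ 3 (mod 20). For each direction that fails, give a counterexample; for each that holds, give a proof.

Not equivalent: only (⇐) holds.

(→) This fails: take n = 17. Then 17 ≡ 7 (mod 10), but 17³ = 4913 ≡ 13 (mod 20), not 3.

(←) Conversely, the residues r modulo 20 with r³ ≡ 3 (mod 20) are exactly {7}, and each is ≡ 7 (mod 10).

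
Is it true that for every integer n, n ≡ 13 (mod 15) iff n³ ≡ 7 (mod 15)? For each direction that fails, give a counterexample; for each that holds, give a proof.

Equivalent; both directions hold.

(⇒) Suppose n ≡ 13 (mod 15). Write n = 15j + 13. Then (15j + 13)³ = 3375j³ + 8775j² + 7605j + 2197 = 15(225j³ + 585j² + 507j + 146) + 7, so n³ ≡ 7 (mod 15).

(⇐) Conversely, suppose n³ ≡ 7 (mod 15). The only residue r in {0, …, 14} with r³ ≡ 7 (mod 15) is r = 13, so n ≡ 13 (mod 15).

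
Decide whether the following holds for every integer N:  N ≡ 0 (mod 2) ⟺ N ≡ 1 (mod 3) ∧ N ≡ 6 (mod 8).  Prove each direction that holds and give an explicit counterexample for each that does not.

(⟹) This fails: N = 0 gives 0 ≡ 0 (mod 2) but 0 ≡ 0 (mod 3), so the conjunction on the right does not hold.

(⟸) Conversely, if N ≡ 1 (mod 3) and N ≡ 6 (mod 8), then by the Chinese remainder theorem N ≡ 22 (mod 24). Since 22 ≡ 0 (mod 2) and 2 ∣ 24, we get N ≡ 0 (mod 2).

The forward direction fails; the converse holds.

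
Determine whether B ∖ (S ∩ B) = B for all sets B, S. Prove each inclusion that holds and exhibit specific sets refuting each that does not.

Only the forward inclusion holds.

Reverse inclusion. This inclusion fails. Take B = {1}, S = {1}; then 1 ∈ B but 1 ∉ B ∖ (S ∩ B).

Forward inclusion. Let x ∈ B ∖ (S ∩ B). Then x ∈ B and x ∉ S, from which x ∈ B.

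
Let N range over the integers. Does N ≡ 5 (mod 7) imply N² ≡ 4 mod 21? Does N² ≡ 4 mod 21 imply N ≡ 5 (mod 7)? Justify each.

Neither implication holds.

[⇒] This fails: take N = 12. Then 12 ≡ 5 (mod 7), but 12² = 144 ≡ 18 (mod 21), not 4.

[⇐] This fails: take N = 2. Then 2² = 4 ≡ 4 (mod 21), yet 2 ≡ 2 (mod 7), not 5.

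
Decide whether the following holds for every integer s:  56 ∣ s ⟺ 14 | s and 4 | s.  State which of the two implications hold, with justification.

(⇒) holds; (⇐) fails.

(⟹) If 56 ∣ s, write s = 56q. Since 56 = 4·14, s = 14·(4q), so 14 ∣ s; and since 56 = 14·4, s = 4·(14q), so 4 ∣ s.

(⟸) This fails: take s = 28. Both 14 ∣ 28 and 4 ∣ 28, yet 28 is not a multiple of 56 (since 28 = 0·56 + 28), so 56 ∤ 28.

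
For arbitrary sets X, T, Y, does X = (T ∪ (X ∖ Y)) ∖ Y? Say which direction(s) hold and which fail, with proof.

(⊆) This inclusion fails. Take X = {1}, T = ∅, Y = {1}; then 1 ∈ X but 1 ∉ (T ∪ (X ∖ Y)) ∖ Y.

(⊇) This inclusion fails. Take X = ∅, T = {1}, Y = ∅; then 1 ∈ (T ∪ (X ∖ Y)) ∖ Y but 1 ∉ X.

(⊆) fails and (⊇) fails.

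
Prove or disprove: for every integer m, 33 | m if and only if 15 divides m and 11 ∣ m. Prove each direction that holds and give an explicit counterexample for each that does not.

(⇒) This fails: take m = 33. Certainly 33 ∣ 33, but 15 ∤ 33.

(⇐) Suppose 15 ∣ m and 11 ∣ m. Any common multiple of 15 and 11 is a multiple of their lcm; here gcd(15, 11) = 1, so lcm(15, 11) = 15·11 = 165, so 165 ∣ m. Since 33 ∣ 165, it follows that 33 ∣ m.

Only the converse holds.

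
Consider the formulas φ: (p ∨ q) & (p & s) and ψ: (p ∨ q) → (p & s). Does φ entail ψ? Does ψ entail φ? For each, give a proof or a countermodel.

Not equivalent: only (⇒) holds.

Forward direction. Assume the antecedent. If q is true, the antecedent forces (q = T, s = T, p = T), and (p ∨ q) → (p & s) holds there. If q is false, the antecedent forces (q = F, s = T, p = T), and (p ∨ q) → (p & s) holds there. Either way (p ∨ q) → (p & s) holds.

Converse. This fails. Under q = F, s = F, p = F, the left side is false but the right side is true.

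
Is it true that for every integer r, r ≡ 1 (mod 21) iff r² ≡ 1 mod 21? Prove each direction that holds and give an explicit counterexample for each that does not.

(→) Suppose r ≡ 1 (mod 21). Write r = 21j + 1. Then (21j + 1)² = 441j² + 42j + 1 = 21(21j² + 2j) + 1, so r² ≡ 1 (mod 21).

(←) This fails: take r = 8. Then 8² = 64 ≡ 1 (mod 21), yet 8 ≡ 8 (mod 21), not 1.

(⇒) holds; (⇐) fails.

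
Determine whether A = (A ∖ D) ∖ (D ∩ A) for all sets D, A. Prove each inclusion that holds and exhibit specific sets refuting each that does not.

(⊇) Let x ∈ (A ∖ D) ∖ (D ∩ A). Then x ∈ A and x ∉ D, from which x ∈ A.

(⊆) This inclusion fails. Take D = {1}, A = {1}; then 1 ∈ A but 1 ∉ (A ∖ D) ∖ (D ∩ A).

Only the reverse inclusion holds.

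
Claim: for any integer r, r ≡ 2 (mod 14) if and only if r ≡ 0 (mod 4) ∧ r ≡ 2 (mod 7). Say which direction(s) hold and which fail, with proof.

(⇒) fails; (⇐) holds.

[⇒] This fails: r = 2 gives 2 ≡ 2 (mod 14) but 2 ≡ 2 (mod 4), so the conjunction on the right does not hold.

[⇐] Conversely, if r ≡ 0 (mod 4) and r ≡ 2 (mod 7), then by the Chinese remainder theorem r ≡ 16 (mod 28). Since 16 ≡ 2 (mod 14) and 14 ∣ 28, we get r ≡ 2 (mod 14).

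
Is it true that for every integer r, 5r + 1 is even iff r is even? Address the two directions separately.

Both directions fail.

(⇒) This fails: r = 7 gives 5r + 1 = 36, which is even, but 7 is odd, not even.

(⇐) This also fails: r = 4 is even, but 5r + 1 = 21 is odd, not even.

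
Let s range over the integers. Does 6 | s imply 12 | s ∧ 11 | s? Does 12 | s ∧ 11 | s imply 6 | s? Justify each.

(⇒) This fails: take s = 6. Certainly 6 ∣ 6, but 12 ∤ 6.

(⇐) Suppose 12 ∣ s and 11 ∣ s. Any common multiple of 12 and 11 is a multiple of their lcm; here gcd(12, 11) = 1, so lcm(12, 11) = 12·11 = 132, so 132 ∣ s. Since 6 ∣ 132, it follows that 6 ∣ s.

The forward direction fails; the converse holds.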